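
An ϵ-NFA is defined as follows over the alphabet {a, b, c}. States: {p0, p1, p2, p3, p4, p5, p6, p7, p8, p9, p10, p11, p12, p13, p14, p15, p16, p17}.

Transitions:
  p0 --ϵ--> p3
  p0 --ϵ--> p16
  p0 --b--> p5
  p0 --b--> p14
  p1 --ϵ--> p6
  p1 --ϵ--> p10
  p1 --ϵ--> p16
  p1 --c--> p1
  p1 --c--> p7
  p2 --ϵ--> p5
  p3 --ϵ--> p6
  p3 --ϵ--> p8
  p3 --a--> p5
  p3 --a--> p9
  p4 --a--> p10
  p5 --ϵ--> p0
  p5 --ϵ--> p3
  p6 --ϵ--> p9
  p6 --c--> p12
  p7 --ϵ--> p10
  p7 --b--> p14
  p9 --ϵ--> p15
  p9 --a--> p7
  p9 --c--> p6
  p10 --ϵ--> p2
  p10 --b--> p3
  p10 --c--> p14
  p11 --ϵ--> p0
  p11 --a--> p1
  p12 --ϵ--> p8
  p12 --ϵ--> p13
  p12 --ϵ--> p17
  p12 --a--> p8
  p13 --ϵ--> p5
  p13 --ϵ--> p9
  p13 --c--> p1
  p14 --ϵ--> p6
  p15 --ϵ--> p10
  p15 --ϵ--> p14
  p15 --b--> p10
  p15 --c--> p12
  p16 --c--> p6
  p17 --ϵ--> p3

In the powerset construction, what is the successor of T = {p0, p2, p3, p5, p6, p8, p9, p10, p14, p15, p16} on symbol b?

{p0, p2, p3, p5, p6, p8, p9, p10, p14, p15, p16}

p0 on b → {p5, p14}.
p10 on b → {p3}.
p15 on b → {p10}.
No b-transition from p2, p3, p5, p6, p8, p9, p14, p16.
Union after reading b: {p3, p5, p10, p14}.
Now take the ϵ-closure:
From p3 via ϵ: add p6, p8.
From p5 via ϵ: add p0.
From p10 via ϵ: add p2.
From p0 via ϵ: add p16.
From p6 via ϵ: add p9.
From p9 via ϵ: add p15.
No new states can be added; the closed set is {p0, p2, p3, p5, p6, p8, p9, p10, p14, p15, p16}.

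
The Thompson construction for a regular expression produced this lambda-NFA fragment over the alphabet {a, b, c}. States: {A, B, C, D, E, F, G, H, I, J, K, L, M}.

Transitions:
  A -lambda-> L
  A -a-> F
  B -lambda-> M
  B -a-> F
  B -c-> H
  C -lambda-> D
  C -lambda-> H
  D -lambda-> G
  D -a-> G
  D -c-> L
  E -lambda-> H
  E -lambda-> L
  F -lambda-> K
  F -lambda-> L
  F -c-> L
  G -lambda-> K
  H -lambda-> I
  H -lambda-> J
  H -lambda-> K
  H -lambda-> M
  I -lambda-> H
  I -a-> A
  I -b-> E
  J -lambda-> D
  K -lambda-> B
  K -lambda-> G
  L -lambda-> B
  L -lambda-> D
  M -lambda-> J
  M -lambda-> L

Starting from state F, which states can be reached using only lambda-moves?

{B, D, F, G, J, K, L, M}

Start with {F}.
From F via lambda: add K, L.
From K via lambda: add B, G.
From L via lambda: add D.
From B via lambda: add M.
From M via lambda: add J.
No new states can be added; the closed set is {B, D, F, G, J, K, L, M}.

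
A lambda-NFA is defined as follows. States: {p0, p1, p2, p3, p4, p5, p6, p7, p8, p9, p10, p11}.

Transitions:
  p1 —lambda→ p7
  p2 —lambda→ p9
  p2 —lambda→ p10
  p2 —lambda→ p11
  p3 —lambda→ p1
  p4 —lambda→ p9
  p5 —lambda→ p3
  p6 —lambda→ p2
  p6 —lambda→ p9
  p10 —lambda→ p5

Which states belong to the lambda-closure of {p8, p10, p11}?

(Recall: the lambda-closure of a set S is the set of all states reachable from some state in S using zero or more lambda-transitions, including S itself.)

{p1, p3, p5, p7, p8, p10, p11}

Start with {p8, p10, p11}.
From p10 via lambda: add p5.
From p5 via lambda: add p3.
From p3 via lambda: add p1.
From p1 via lambda: add p7.
No new states can be added; the closed set is {p1, p3, p5, p7, p8, p10, p11}.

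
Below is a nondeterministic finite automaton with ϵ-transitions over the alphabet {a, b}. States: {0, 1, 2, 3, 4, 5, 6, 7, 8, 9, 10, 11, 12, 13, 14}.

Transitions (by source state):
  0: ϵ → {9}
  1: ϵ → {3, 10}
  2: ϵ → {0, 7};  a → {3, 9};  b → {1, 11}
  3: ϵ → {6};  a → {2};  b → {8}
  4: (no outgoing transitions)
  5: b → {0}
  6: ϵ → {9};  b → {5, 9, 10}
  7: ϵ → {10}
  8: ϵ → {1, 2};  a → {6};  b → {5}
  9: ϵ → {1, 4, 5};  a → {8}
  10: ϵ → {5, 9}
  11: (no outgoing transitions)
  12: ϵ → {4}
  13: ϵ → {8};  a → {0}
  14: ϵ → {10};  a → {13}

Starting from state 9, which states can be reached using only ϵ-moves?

Start with {9}.
From 9 via ϵ: add 1, 4, 5.
From 1 via ϵ: add 3, 10.
From 3 via ϵ: add 6.
No new states can be added; the closed set is {1, 3, 4, 5, 6, 9, 10}.

{1, 3, 4, 5, 6, 9, 10}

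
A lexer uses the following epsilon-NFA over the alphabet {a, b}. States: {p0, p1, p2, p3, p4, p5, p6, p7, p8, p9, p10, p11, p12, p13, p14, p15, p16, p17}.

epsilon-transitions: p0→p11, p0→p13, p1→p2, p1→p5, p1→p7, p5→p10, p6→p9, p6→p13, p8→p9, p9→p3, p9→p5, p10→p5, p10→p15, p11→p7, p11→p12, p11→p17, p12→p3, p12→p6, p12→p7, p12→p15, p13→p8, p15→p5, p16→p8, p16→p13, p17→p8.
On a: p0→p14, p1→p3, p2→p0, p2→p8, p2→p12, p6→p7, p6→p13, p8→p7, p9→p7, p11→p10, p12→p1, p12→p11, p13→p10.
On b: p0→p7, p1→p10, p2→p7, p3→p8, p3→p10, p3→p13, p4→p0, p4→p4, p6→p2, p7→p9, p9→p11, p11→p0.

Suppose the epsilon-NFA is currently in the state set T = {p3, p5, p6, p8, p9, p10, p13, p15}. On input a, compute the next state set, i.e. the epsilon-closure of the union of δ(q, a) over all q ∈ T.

{p3, p5, p7, p8, p9, p10, p13, p15}

p6 on a → {p7, p13}.
p8 on a → {p7}.
p9 on a → {p7}.
p13 on a → {p10}.
No a-transition from p3, p5, p10, p15.
Union after reading a: {p7, p10, p13}.
Now take the epsilon-closure:
From p10 via epsilon: add p5, p15.
From p13 via epsilon: add p8.
From p8 via epsilon: add p9.
From p9 via epsilon: add p3.
No new states can be added; the closed set is {p3, p5, p7, p8, p9, p10, p13, p15}.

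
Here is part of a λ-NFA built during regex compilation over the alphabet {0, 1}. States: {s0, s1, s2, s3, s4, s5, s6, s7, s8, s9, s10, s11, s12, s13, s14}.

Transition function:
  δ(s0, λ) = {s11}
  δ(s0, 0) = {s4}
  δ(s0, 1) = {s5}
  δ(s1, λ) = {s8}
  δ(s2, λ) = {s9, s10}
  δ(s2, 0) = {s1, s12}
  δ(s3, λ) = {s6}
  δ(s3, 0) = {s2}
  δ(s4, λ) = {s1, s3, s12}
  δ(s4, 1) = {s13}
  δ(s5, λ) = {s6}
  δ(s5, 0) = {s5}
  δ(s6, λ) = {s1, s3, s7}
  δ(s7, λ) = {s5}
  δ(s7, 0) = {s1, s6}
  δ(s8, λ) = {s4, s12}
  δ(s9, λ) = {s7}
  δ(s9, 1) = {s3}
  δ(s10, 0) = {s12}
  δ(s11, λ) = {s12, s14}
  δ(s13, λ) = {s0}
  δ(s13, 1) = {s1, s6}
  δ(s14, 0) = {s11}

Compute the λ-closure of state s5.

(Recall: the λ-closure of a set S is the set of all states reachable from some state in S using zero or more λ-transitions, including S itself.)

Start with {s5}.
From s5 via λ: add s6.
From s6 via λ: add s1, s3, s7.
From s1 via λ: add s8.
From s8 via λ: add s4, s12.
No new states can be added; the closed set is {s1, s3, s4, s5, s6, s7, s8, s12}.

{s1, s3, s4, s5, s6, s7, s8, s12}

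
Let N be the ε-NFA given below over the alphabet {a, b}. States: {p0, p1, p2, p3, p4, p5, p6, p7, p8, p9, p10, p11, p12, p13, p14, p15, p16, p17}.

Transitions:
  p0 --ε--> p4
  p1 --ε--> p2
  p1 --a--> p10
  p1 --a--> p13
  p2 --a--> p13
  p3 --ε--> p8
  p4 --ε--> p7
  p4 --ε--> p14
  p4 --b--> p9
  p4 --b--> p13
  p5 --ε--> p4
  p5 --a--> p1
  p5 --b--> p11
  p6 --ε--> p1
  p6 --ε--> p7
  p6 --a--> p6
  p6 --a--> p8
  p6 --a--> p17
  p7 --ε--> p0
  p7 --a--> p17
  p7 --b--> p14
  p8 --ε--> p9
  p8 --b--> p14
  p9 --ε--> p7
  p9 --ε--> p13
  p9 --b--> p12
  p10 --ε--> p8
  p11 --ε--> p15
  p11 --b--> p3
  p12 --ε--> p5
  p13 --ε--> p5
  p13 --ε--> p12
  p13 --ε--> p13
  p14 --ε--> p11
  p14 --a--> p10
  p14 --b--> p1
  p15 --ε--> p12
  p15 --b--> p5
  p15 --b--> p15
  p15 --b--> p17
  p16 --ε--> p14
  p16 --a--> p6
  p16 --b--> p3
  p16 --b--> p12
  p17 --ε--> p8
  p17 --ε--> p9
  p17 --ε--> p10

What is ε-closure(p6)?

Start with {p6}.
From p6 via ε: add p1, p7.
From p1 via ε: add p2.
From p7 via ε: add p0.
From p0 via ε: add p4.
From p4 via ε: add p14.
From p14 via ε: add p11.
From p11 via ε: add p15.
From p15 via ε: add p12.
From p12 via ε: add p5.
No new states can be added; the closed set is {p0, p1, p2, p4, p5, p6, p7, p11, p12, p14, p15}.

{p0, p1, p2, p4, p5, p6, p7, p11, p12, p14, p15}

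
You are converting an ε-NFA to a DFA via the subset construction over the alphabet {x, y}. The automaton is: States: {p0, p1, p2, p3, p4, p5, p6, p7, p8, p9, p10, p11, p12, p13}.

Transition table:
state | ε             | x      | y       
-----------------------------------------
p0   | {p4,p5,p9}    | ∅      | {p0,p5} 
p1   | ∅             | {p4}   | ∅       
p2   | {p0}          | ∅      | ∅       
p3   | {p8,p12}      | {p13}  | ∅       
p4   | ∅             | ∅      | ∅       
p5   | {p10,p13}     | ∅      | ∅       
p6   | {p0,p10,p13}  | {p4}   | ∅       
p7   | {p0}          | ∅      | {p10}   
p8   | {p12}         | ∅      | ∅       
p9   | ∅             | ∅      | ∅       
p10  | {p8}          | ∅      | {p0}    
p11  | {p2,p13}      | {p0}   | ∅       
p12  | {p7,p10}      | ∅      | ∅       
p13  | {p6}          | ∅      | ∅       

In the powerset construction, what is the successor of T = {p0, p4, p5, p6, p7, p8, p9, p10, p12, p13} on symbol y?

{p0, p4, p5, p6, p7, p8, p9, p10, p12, p13}

p0 on y → {p0, p5}.
p7 on y → {p10}.
p10 on y → {p0}.
No y-transition from p4, p5, p6, p8, p9, p12, p13.
Union after reading y: {p0, p5, p10}.
Now take the ε-closure:
From p0 via ε: add p4, p9.
From p5 via ε: add p13.
From p10 via ε: add p8.
From p8 via ε: add p12.
From p13 via ε: add p6.
From p12 via ε: add p7.
No new states can be added; the closed set is {p0, p4, p5, p6, p7, p8, p9, p10, p12, p13}.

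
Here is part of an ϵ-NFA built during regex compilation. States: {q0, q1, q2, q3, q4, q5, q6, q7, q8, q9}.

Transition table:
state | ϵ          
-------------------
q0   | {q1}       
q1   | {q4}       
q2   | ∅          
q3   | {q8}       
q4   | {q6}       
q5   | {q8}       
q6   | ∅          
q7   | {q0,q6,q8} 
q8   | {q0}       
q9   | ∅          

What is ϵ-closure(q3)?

Start with {q3}.
From q3 via ϵ: add q8.
From q8 via ϵ: add q0.
From q0 via ϵ: add q1.
From q1 via ϵ: add q4.
From q4 via ϵ: add q6.
No new states can be added; the closed set is {q0, q1, q3, q4, q6, q8}.

{q0, q1, q3, q4, q6, q8}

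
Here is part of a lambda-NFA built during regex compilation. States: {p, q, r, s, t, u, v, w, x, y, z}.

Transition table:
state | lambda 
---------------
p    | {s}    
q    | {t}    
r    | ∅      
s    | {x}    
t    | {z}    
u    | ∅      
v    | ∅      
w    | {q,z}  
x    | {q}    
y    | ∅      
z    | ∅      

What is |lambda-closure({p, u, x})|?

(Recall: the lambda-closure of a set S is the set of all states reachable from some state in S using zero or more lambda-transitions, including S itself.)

7

Start with {p, u, x}.
From p via lambda: add s.
From x via lambda: add q.
From q via lambda: add t.
From t via lambda: add z.
lambda-closure = {p, q, s, t, u, x, z}, which has 7 states.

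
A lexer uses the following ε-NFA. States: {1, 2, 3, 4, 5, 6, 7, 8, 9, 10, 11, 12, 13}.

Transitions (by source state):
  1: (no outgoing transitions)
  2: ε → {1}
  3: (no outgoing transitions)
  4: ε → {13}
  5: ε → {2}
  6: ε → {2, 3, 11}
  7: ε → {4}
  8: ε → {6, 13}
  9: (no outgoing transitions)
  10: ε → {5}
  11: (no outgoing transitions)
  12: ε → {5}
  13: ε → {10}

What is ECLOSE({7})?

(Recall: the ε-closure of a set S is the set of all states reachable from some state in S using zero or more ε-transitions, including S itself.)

{1, 2, 4, 5, 7, 10, 13}

Start with {7}.
From 7 via ε: add 4.
From 4 via ε: add 13.
From 13 via ε: add 10.
From 10 via ε: add 5.
From 5 via ε: add 2.
From 2 via ε: add 1.
No new states can be added; the closed set is {1, 2, 4, 5, 7, 10, 13}.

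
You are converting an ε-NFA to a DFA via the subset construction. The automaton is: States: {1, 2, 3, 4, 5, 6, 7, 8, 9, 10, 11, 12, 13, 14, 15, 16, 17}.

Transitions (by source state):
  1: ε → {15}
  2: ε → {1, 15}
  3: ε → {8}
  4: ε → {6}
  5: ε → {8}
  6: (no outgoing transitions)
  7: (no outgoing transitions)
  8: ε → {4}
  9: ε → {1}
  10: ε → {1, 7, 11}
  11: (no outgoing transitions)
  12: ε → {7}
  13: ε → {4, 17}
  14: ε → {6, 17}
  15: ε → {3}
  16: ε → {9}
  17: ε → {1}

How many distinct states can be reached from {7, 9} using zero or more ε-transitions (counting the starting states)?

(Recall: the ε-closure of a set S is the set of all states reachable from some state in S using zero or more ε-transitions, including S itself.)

Start with {7, 9}.
From 9 via ε: add 1.
From 1 via ε: add 15.
From 15 via ε: add 3.
From 3 via ε: add 8.
From 8 via ε: add 4.
From 4 via ε: add 6.
ε-closure = {1, 3, 4, 6, 7, 8, 9, 15}, which has 8 states.

8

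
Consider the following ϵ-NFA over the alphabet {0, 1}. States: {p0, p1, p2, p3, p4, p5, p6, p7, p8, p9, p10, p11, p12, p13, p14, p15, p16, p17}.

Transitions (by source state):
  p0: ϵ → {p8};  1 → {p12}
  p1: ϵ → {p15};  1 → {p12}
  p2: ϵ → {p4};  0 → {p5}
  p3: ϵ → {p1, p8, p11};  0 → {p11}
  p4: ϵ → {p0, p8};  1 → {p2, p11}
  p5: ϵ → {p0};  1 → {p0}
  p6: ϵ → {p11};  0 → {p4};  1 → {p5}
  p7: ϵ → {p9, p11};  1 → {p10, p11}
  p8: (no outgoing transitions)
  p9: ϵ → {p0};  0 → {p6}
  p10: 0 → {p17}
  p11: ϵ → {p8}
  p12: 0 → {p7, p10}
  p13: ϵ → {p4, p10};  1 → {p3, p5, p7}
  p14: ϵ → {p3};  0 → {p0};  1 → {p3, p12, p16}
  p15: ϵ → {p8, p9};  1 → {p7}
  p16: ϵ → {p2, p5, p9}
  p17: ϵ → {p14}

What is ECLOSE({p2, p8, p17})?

{p0, p1, p2, p3, p4, p8, p9, p11, p14, p15, p17}

Start with {p2, p8, p17}.
From p2 via ϵ: add p4.
From p17 via ϵ: add p14.
From p4 via ϵ: add p0.
From p14 via ϵ: add p3.
From p3 via ϵ: add p1, p11.
From p1 via ϵ: add p15.
From p15 via ϵ: add p9.
No new states can be added; the closed set is {p0, p1, p2, p3, p4, p8, p9, p11, p14, p15, p17}.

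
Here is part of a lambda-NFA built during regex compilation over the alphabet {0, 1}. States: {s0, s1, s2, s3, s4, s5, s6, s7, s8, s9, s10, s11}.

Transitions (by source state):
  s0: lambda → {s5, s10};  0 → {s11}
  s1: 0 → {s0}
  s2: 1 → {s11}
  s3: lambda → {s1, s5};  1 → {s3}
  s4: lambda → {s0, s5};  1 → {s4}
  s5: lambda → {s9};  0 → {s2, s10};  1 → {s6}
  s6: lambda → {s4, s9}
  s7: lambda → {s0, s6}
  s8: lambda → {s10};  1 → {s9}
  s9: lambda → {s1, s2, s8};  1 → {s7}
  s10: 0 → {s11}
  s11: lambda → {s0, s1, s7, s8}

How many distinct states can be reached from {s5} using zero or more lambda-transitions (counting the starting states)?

Start with {s5}.
From s5 via lambda: add s9.
From s9 via lambda: add s1, s2, s8.
From s8 via lambda: add s10.
lambda-closure = {s1, s2, s5, s8, s9, s10}, which has 6 states.

6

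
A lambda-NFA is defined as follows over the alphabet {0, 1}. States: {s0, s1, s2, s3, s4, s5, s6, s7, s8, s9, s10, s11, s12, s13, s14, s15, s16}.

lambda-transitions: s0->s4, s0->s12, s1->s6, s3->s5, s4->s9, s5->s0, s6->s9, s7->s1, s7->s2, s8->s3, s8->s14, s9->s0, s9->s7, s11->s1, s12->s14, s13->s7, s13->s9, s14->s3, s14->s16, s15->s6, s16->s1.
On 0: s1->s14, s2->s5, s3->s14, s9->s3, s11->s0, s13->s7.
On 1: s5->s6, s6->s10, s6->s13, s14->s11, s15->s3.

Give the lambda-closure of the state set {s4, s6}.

Start with {s4, s6}.
From s4 via lambda: add s9.
From s9 via lambda: add s0, s7.
From s0 via lambda: add s12.
From s7 via lambda: add s1, s2.
From s12 via lambda: add s14.
From s14 via lambda: add s3, s16.
From s3 via lambda: add s5.
No new states can be added; the closed set is {s0, s1, s2, s3, s4, s5, s6, s7, s9, s12, s14, s16}.

{s0, s1, s2, s3, s4, s5, s6, s7, s9, s12, s14, s16}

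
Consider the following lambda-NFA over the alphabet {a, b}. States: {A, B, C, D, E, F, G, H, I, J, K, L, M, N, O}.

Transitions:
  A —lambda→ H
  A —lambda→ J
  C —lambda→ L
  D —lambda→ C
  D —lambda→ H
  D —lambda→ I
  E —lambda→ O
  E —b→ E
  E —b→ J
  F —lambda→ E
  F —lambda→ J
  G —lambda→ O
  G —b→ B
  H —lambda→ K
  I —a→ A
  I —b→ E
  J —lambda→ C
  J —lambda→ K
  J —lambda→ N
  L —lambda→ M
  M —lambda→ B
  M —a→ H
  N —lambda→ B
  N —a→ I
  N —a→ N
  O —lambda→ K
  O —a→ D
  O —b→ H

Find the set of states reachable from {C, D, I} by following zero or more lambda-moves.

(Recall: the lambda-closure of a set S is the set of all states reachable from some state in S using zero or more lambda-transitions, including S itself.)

Start with {C, D, I}.
From C via lambda: add L.
From D via lambda: add H.
From H via lambda: add K.
From L via lambda: add M.
From M via lambda: add B.
No new states can be added; the closed set is {B, C, D, H, I, K, L, M}.

{B, C, D, H, I, K, L, M}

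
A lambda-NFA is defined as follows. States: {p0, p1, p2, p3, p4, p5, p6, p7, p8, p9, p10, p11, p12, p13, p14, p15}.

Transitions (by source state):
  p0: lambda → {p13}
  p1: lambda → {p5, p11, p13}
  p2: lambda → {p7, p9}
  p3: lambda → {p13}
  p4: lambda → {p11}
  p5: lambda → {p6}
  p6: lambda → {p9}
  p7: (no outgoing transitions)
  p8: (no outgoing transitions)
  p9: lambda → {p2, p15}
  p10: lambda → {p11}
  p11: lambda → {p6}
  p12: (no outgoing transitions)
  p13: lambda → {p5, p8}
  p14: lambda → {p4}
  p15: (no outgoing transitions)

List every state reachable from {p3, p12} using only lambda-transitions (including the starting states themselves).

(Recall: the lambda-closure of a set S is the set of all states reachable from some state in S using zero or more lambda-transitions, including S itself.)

Start with {p3, p12}.
From p3 via lambda: add p13.
From p13 via lambda: add p5, p8.
From p5 via lambda: add p6.
From p6 via lambda: add p9.
From p9 via lambda: add p2, p15.
From p2 via lambda: add p7.
No new states can be added; the closed set is {p2, p3, p5, p6, p7, p8, p9, p12, p13, p15}.

{p2, p3, p5, p6, p7, p8, p9, p12, p13, p15}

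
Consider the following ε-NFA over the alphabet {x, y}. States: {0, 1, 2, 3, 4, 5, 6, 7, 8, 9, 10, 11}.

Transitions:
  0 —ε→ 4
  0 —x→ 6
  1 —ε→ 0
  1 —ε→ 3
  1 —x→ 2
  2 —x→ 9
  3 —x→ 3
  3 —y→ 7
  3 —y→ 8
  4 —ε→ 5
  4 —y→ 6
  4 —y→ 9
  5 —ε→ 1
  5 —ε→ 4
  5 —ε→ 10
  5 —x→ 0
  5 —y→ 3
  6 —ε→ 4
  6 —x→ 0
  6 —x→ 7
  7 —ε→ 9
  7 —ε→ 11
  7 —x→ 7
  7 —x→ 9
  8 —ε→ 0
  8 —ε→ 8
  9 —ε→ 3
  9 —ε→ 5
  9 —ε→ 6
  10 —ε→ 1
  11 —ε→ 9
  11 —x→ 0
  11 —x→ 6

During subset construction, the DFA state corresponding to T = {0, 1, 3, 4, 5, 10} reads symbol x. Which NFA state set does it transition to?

{0, 1, 2, 3, 4, 5, 6, 10}

0 on x → {6}.
1 on x → {2}.
3 on x → {3}.
5 on x → {0}.
No x-transition from 4, 10.
Union after reading x: {0, 2, 3, 6}.
Now take the ε-closure:
From 0 via ε: add 4.
From 4 via ε: add 5.
From 5 via ε: add 1, 10.
No new states can be added; the closed set is {0, 1, 2, 3, 4, 5, 6, 10}.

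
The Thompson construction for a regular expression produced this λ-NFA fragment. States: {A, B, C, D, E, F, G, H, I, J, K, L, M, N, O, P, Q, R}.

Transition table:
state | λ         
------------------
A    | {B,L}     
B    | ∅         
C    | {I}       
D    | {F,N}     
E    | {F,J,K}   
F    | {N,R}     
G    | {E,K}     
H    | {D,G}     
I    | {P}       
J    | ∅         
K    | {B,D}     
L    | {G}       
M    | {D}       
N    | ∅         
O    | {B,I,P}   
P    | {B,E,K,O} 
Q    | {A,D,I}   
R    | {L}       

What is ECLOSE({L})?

{B, D, E, F, G, J, K, L, N, R}

Start with {L}.
From L via λ: add G.
From G via λ: add E, K.
From E via λ: add F, J.
From K via λ: add B, D.
From D via λ: add N.
From F via λ: add R.
No new states can be added; the closed set is {B, D, E, F, G, J, K, L, N, R}.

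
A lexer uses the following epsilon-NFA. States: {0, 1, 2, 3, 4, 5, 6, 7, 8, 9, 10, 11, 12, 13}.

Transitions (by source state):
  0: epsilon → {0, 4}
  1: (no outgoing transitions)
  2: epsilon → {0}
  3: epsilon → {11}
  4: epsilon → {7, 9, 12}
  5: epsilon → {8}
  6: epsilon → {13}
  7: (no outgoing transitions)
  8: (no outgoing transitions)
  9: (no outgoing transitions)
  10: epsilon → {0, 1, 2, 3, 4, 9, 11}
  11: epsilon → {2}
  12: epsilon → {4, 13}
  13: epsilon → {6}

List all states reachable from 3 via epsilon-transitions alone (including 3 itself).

{0, 2, 3, 4, 6, 7, 9, 11, 12, 13}

Start with {3}.
From 3 via epsilon: add 11.
From 11 via epsilon: add 2.
From 2 via epsilon: add 0.
From 0 via epsilon: add 4.
From 4 via epsilon: add 7, 9, 12.
From 12 via epsilon: add 13.
From 13 via epsilon: add 6.
No new states can be added; the closed set is {0, 2, 3, 4, 6, 7, 9, 11, 12, 13}.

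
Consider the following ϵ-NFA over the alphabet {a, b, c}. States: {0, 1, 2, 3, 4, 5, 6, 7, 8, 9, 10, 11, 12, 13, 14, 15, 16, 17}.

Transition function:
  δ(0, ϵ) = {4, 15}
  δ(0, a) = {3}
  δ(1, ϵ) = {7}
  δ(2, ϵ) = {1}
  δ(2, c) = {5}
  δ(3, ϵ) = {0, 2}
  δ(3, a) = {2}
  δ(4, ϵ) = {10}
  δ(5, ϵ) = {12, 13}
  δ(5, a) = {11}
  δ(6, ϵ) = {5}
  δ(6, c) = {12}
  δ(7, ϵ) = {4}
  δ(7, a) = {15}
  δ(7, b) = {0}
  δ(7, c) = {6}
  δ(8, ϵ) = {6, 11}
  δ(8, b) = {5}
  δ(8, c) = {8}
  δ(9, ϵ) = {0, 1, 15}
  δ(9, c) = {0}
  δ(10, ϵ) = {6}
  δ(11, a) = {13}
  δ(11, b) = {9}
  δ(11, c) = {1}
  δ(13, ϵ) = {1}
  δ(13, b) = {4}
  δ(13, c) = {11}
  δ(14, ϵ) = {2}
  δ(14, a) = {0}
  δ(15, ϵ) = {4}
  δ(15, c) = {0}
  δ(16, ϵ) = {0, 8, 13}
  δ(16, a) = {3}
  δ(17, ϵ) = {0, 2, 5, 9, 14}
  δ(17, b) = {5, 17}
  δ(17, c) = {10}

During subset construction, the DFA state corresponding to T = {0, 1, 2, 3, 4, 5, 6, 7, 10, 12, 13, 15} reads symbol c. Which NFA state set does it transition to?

2 on c → {5}.
6 on c → {12}.
7 on c → {6}.
13 on c → {11}.
15 on c → {0}.
No c-transition from 0, 1, 3, 4, 5, 10, 12.
Union after reading c: {0, 5, 6, 11, 12}.
Now take the ϵ-closure:
From 0 via ϵ: add 4, 15.
From 5 via ϵ: add 13.
From 4 via ϵ: add 10.
From 13 via ϵ: add 1.
From 1 via ϵ: add 7.
No new states can be added; the closed set is {0, 1, 4, 5, 6, 7, 10, 11, 12, 13, 15}.

{0, 1, 4, 5, 6, 7, 10, 11, 12, 13, 15}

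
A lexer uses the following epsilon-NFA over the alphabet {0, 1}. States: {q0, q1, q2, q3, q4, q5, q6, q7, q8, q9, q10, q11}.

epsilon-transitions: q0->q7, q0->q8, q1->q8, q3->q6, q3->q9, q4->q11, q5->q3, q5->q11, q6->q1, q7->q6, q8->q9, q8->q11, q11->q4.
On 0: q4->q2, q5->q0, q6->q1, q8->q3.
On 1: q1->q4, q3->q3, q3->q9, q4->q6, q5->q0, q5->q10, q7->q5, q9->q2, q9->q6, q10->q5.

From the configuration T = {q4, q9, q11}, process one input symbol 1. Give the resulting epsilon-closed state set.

{q1, q2, q4, q6, q8, q9, q11}

q4 on 1 → {q6}.
q9 on 1 → {q2, q6}.
No 1-transition from q11.
Union after reading 1: {q2, q6}.
Now take the epsilon-closure:
From q6 via epsilon: add q1.
From q1 via epsilon: add q8.
From q8 via epsilon: add q9, q11.
From q11 via epsilon: add q4.
No new states can be added; the closed set is {q1, q2, q4, q6, q8, q9, q11}.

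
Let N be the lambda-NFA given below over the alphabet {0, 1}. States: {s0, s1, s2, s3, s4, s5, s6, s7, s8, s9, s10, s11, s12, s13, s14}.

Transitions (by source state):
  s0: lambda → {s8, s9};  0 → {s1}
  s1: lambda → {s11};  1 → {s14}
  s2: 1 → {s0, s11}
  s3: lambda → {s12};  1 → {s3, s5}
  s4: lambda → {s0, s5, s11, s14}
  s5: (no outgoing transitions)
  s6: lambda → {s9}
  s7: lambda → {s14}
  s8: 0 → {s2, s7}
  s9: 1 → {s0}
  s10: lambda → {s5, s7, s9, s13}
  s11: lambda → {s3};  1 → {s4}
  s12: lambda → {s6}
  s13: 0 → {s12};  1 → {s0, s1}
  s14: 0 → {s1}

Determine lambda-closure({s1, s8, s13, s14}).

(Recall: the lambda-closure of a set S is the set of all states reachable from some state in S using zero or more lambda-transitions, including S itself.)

{s1, s3, s6, s8, s9, s11, s12, s13, s14}

Start with {s1, s8, s13, s14}.
From s1 via lambda: add s11.
From s11 via lambda: add s3.
From s3 via lambda: add s12.
From s12 via lambda: add s6.
From s6 via lambda: add s9.
No new states can be added; the closed set is {s1, s3, s6, s8, s9, s11, s12, s13, s14}.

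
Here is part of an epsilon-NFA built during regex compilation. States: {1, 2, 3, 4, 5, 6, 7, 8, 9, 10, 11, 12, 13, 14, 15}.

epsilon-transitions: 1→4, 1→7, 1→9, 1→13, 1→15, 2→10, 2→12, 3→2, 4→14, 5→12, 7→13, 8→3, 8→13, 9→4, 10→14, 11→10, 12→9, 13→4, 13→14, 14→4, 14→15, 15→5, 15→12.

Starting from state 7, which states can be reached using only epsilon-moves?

Start with {7}.
From 7 via epsilon: add 13.
From 13 via epsilon: add 4, 14.
From 14 via epsilon: add 15.
From 15 via epsilon: add 5, 12.
From 12 via epsilon: add 9.
No new states can be added; the closed set is {4, 5, 7, 9, 12, 13, 14, 15}.

{4, 5, 7, 9, 12, 13, 14, 15}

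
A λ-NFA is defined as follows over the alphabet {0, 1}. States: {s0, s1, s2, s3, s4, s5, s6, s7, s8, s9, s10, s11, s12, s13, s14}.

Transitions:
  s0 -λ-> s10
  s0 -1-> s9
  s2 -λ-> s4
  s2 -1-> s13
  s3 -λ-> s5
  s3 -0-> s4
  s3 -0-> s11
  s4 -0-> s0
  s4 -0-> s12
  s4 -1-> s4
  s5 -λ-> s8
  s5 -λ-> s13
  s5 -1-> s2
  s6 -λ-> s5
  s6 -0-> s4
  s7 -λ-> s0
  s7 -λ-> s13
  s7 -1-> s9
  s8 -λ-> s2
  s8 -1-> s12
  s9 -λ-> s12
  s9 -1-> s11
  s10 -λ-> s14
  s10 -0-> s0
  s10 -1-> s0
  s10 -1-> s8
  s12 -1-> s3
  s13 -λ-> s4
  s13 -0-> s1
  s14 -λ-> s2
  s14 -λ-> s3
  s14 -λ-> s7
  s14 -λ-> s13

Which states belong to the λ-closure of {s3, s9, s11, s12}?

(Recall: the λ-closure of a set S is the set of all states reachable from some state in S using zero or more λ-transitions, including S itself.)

Start with {s3, s9, s11, s12}.
From s3 via λ: add s5.
From s5 via λ: add s8, s13.
From s8 via λ: add s2.
From s13 via λ: add s4.
No new states can be added; the closed set is {s2, s3, s4, s5, s8, s9, s11, s12, s13}.

{s2, s3, s4, s5, s8, s9, s11, s12, s13}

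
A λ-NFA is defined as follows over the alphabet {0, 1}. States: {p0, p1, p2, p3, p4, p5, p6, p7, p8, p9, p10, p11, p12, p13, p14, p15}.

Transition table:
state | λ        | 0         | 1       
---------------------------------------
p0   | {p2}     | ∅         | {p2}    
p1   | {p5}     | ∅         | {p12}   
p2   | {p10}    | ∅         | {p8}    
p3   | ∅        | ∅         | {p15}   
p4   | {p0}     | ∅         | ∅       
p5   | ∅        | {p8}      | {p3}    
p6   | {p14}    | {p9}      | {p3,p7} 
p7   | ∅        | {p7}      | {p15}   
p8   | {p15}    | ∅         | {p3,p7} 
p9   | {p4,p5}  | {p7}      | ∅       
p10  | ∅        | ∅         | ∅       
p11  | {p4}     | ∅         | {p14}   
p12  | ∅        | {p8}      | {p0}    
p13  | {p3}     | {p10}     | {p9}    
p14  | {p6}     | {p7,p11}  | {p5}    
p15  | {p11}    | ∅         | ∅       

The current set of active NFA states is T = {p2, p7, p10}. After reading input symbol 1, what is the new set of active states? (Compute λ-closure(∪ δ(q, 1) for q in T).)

p2 on 1 → {p8}.
p7 on 1 → {p15}.
No 1-transition from p10.
Union after reading 1: {p8, p15}.
Now take the λ-closure:
From p15 via λ: add p11.
From p11 via λ: add p4.
From p4 via λ: add p0.
From p0 via λ: add p2.
From p2 via λ: add p10.
No new states can be added; the closed set is {p0, p2, p4, p8, p10, p11, p15}.

{p0, p2, p4, p8, p10, p11, p15}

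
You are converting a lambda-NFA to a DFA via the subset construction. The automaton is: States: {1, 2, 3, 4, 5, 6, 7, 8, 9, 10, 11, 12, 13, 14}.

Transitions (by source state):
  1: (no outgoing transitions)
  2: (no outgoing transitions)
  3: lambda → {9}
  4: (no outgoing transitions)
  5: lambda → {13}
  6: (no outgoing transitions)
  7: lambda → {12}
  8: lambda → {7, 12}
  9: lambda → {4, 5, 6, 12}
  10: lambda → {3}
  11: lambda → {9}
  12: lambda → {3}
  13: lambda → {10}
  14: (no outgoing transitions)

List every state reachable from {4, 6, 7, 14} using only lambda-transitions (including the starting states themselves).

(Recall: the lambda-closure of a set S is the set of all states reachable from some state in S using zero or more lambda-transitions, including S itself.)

{3, 4, 5, 6, 7, 9, 10, 12, 13, 14}

Start with {4, 6, 7, 14}.
From 7 via lambda: add 12.
From 12 via lambda: add 3.
From 3 via lambda: add 9.
From 9 via lambda: add 5.
From 5 via lambda: add 13.
From 13 via lambda: add 10.
No new states can be added; the closed set is {3, 4, 5, 6, 7, 9, 10, 12, 13, 14}.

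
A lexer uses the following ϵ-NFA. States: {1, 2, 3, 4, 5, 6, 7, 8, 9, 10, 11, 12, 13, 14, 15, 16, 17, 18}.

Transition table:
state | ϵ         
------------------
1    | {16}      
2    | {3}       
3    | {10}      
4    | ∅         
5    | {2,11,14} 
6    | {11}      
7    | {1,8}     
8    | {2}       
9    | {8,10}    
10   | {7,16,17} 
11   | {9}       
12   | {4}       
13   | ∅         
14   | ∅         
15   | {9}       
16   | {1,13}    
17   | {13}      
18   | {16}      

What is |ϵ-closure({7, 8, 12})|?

11

Start with {7, 8, 12}.
From 7 via ϵ: add 1.
From 8 via ϵ: add 2.
From 12 via ϵ: add 4.
From 1 via ϵ: add 16.
From 2 via ϵ: add 3.
From 3 via ϵ: add 10.
From 16 via ϵ: add 13.
From 10 via ϵ: add 17.
ϵ-closure = {1, 2, 3, 4, 7, 8, 10, 12, 13, 16, 17}, which has 11 states.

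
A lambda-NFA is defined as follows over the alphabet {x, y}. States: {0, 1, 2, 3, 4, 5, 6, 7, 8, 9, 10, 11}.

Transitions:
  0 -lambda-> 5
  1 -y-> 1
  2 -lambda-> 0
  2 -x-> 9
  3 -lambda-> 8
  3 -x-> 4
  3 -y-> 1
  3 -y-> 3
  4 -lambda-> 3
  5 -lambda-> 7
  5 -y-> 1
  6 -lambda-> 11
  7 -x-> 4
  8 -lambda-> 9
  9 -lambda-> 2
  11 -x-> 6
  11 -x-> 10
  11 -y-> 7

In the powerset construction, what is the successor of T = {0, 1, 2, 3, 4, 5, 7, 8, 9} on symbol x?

2 on x → {9}.
3 on x → {4}.
7 on x → {4}.
No x-transition from 0, 1, 4, 5, 8, 9.
Union after reading x: {4, 9}.
Now take the lambda-closure:
From 4 via lambda: add 3.
From 9 via lambda: add 2.
From 2 via lambda: add 0.
From 3 via lambda: add 8.
From 0 via lambda: add 5.
From 5 via lambda: add 7.
No new states can be added; the closed set is {0, 2, 3, 4, 5, 7, 8, 9}.

{0, 2, 3, 4, 5, 7, 8, 9}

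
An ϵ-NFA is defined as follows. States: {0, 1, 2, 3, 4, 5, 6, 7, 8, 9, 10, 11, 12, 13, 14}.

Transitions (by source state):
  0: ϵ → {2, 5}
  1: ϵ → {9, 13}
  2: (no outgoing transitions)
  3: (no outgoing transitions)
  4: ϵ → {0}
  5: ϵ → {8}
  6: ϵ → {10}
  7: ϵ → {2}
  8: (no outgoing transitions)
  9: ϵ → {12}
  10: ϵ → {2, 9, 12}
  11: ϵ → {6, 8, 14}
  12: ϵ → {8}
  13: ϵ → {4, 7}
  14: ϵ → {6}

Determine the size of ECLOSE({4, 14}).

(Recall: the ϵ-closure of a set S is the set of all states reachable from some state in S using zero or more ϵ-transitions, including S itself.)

Start with {4, 14}.
From 4 via ϵ: add 0.
From 14 via ϵ: add 6.
From 0 via ϵ: add 2, 5.
From 6 via ϵ: add 10.
From 5 via ϵ: add 8.
From 10 via ϵ: add 9, 12.
ϵ-closure = {0, 2, 4, 5, 6, 8, 9, 10, 12, 14}, which has 10 states.

10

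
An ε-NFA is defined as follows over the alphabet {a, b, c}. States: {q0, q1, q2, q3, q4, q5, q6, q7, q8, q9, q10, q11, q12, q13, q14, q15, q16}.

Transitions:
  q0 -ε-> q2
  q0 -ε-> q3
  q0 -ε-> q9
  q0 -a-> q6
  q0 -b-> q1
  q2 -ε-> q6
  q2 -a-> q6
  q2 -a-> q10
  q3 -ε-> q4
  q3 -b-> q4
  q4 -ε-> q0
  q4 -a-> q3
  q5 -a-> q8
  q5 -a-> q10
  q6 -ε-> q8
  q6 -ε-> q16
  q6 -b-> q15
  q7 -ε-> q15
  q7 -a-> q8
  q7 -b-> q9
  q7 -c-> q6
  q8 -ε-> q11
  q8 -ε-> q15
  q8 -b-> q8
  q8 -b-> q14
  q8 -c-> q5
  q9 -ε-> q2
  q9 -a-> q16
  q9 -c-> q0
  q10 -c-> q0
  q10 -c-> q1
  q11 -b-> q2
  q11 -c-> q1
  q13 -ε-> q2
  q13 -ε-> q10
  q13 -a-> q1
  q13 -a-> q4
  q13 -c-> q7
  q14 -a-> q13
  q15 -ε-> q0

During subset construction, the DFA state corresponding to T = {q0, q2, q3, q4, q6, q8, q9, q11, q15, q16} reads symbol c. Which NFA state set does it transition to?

{q0, q1, q2, q3, q4, q5, q6, q8, q9, q11, q15, q16}

q8 on c → {q5}.
q9 on c → {q0}.
q11 on c → {q1}.
No c-transition from q0, q2, q3, q4, q6, q15, q16.
Union after reading c: {q0, q1, q5}.
Now take the ε-closure:
From q0 via ε: add q2, q3, q9.
From q2 via ε: add q6.
From q3 via ε: add q4.
From q6 via ε: add q8, q16.
From q8 via ε: add q11, q15.
No new states can be added; the closed set is {q0, q1, q2, q3, q4, q5, q6, q8, q9, q11, q15, q16}.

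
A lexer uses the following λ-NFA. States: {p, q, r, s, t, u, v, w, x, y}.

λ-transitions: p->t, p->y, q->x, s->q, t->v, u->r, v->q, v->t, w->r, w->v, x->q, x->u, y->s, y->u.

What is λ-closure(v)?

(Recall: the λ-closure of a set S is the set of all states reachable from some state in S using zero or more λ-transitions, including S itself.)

{q, r, t, u, v, x}

Start with {v}.
From v via λ: add q, t.
From q via λ: add x.
From x via λ: add u.
From u via λ: add r.
No new states can be added; the closed set is {q, r, t, u, v, x}.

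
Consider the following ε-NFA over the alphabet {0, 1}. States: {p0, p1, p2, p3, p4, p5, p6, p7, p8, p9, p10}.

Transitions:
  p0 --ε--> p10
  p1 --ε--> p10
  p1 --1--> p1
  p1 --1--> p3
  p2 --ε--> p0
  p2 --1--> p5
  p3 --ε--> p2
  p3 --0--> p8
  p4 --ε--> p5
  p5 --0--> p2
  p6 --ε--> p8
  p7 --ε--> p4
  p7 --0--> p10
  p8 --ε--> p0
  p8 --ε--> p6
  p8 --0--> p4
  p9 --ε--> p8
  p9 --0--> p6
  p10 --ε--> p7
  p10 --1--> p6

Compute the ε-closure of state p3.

Start with {p3}.
From p3 via ε: add p2.
From p2 via ε: add p0.
From p0 via ε: add p10.
From p10 via ε: add p7.
From p7 via ε: add p4.
From p4 via ε: add p5.
No new states can be added; the closed set is {p0, p2, p3, p4, p5, p7, p10}.

{p0, p2, p3, p4, p5, p7, p10}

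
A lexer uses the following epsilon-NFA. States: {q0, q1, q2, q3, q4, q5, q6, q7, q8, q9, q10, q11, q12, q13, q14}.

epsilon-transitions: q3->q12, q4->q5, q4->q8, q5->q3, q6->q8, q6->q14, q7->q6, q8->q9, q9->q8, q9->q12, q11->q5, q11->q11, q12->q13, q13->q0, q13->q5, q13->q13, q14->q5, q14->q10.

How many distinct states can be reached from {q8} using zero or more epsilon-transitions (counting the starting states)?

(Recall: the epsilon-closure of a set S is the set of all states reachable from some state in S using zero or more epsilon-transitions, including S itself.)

Start with {q8}.
From q8 via epsilon: add q9.
From q9 via epsilon: add q12.
From q12 via epsilon: add q13.
From q13 via epsilon: add q0, q5.
From q5 via epsilon: add q3.
epsilon-closure = {q0, q3, q5, q8, q9, q12, q13}, which has 7 states.

7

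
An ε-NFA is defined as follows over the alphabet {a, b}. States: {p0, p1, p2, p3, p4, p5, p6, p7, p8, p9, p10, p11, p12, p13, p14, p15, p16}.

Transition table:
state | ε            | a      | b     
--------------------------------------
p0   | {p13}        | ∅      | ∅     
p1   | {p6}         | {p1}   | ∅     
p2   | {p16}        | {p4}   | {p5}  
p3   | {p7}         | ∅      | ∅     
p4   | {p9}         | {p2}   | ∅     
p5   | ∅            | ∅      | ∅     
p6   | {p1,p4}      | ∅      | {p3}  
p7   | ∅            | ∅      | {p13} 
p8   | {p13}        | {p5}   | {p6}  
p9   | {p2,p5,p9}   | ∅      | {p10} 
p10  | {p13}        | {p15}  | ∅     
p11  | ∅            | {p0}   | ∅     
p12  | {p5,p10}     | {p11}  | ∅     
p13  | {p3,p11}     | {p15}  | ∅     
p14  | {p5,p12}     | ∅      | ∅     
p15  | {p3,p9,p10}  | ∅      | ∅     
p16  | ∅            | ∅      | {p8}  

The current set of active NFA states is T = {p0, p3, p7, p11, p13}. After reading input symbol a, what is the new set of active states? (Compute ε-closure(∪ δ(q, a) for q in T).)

p11 on a → {p0}.
p13 on a → {p15}.
No a-transition from p0, p3, p7.
Union after reading a: {p0, p15}.
Now take the ε-closure:
From p0 via ε: add p13.
From p15 via ε: add p3, p9, p10.
From p3 via ε: add p7.
From p9 via ε: add p2, p5.
From p13 via ε: add p11.
From p2 via ε: add p16.
No new states can be added; the closed set is {p0, p2, p3, p5, p7, p9, p10, p11, p13, p15, p16}.

{p0, p2, p3, p5, p7, p9, p10, p11, p13, p15, p16}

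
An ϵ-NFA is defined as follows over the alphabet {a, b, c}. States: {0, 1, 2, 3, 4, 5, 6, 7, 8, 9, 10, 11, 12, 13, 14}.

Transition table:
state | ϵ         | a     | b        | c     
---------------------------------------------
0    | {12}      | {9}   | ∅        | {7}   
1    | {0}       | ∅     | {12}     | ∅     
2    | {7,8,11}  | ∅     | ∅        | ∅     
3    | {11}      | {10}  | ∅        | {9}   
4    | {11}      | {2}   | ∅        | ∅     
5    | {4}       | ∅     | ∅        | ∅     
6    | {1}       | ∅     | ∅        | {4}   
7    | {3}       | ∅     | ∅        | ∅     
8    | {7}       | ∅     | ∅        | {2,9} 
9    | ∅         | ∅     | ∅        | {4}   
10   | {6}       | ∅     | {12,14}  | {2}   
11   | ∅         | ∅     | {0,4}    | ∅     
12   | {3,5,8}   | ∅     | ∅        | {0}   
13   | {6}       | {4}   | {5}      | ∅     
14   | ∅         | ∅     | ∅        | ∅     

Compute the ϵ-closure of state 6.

{0, 1, 3, 4, 5, 6, 7, 8, 11, 12}

Start with {6}.
From 6 via ϵ: add 1.
From 1 via ϵ: add 0.
From 0 via ϵ: add 12.
From 12 via ϵ: add 3, 5, 8.
From 3 via ϵ: add 11.
From 5 via ϵ: add 4.
From 8 via ϵ: add 7.
No new states can be added; the closed set is {0, 1, 3, 4, 5, 6, 7, 8, 11, 12}.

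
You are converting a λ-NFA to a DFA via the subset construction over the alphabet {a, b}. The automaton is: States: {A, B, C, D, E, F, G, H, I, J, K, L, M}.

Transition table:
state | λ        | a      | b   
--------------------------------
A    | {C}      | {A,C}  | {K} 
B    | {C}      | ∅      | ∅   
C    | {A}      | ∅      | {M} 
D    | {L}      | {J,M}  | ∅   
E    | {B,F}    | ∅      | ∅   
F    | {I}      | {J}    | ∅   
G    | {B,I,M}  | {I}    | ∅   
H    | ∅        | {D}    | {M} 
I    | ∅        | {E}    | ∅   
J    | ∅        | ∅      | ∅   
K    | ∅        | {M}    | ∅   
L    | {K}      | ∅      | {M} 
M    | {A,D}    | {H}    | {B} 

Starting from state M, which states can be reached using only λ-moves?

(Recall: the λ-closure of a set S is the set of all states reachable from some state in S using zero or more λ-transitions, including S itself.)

{A, C, D, K, L, M}

Start with {M}.
From M via λ: add A, D.
From A via λ: add C.
From D via λ: add L.
From L via λ: add K.
No new states can be added; the closed set is {A, C, D, K, L, M}.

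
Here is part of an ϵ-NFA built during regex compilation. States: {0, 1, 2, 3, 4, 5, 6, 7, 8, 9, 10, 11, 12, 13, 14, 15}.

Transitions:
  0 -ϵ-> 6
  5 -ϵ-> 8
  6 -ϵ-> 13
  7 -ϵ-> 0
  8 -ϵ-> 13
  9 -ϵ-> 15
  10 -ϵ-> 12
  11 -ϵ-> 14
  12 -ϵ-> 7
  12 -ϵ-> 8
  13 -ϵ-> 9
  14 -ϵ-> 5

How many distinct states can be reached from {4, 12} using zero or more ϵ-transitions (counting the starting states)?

9

Start with {4, 12}.
From 12 via ϵ: add 7, 8.
From 7 via ϵ: add 0.
From 8 via ϵ: add 13.
From 0 via ϵ: add 6.
From 13 via ϵ: add 9.
From 9 via ϵ: add 15.
ϵ-closure = {0, 4, 6, 7, 8, 9, 12, 13, 15}, which has 9 states.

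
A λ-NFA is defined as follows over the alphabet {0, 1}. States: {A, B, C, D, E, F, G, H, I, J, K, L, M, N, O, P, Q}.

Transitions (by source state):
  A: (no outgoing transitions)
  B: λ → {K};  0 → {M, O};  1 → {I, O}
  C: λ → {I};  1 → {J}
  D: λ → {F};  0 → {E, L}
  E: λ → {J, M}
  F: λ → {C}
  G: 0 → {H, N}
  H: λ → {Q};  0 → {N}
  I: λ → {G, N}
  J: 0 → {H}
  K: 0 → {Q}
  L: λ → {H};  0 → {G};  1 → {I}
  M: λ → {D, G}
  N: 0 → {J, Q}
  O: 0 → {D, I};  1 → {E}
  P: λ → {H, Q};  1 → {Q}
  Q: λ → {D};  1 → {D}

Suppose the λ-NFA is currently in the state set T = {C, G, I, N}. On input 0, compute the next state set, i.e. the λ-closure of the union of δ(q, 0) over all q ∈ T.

G on 0 → {H, N}.
N on 0 → {J, Q}.
No 0-transition from C, I.
Union after reading 0: {H, J, N, Q}.
Now take the λ-closure:
From Q via λ: add D.
From D via λ: add F.
From F via λ: add C.
From C via λ: add I.
From I via λ: add G.
No new states can be added; the closed set is {C, D, F, G, H, I, J, N, Q}.

{C, D, F, G, H, I, J, N, Q}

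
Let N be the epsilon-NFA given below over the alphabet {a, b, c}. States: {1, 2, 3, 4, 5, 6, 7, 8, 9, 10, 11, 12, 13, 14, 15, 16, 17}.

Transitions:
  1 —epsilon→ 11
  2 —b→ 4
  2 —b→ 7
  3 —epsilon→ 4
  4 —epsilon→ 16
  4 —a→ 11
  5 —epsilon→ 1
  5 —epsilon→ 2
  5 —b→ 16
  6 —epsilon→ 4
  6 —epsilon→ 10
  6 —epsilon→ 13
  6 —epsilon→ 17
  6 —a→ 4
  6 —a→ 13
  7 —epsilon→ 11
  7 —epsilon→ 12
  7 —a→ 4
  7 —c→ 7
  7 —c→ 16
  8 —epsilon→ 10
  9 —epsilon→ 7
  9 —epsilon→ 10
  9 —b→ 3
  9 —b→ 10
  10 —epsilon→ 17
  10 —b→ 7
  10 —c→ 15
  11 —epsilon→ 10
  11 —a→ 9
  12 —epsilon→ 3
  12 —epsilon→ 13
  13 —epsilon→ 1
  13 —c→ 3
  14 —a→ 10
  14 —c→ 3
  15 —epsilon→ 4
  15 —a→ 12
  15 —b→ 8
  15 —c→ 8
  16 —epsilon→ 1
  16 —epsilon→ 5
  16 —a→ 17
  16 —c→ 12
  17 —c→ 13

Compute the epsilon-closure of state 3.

{1, 2, 3, 4, 5, 10, 11, 16, 17}

Start with {3}.
From 3 via epsilon: add 4.
From 4 via epsilon: add 16.
From 16 via epsilon: add 1, 5.
From 1 via epsilon: add 11.
From 5 via epsilon: add 2.
From 11 via epsilon: add 10.
From 10 via epsilon: add 17.
No new states can be added; the closed set is {1, 2, 3, 4, 5, 10, 11, 16, 17}.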